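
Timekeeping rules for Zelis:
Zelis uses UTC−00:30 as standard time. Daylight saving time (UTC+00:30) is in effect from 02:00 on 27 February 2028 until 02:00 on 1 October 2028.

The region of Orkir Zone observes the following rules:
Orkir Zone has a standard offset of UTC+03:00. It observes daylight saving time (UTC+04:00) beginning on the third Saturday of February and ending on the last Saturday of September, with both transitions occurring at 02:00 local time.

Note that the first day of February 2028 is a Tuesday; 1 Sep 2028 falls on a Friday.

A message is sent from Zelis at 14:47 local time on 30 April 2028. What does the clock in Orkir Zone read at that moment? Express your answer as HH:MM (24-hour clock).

Daylight saving runs 27 February – 1 October; 30 April 2028 is inside that window, so Zelis is at UTC+00:30.
14:47 Zelis − 0h30m = 14:17 UTC.
1 February 2028 is a Tuesday, so the first Saturday is February 5 and the third is February 19.
1 September 2028 is a Friday, so Saturdays fall on 2, 9, 16, 23, 30; the last is September 30.
At the standard offset (UTC+03:00), 14:17 UTC + 3h = 17:17 Orkir Zone standard time.
The standard-time date in Orkir Zone, 30 April 2028, falls between 19 February and 30 September, so daylight saving is in effect and Orkir Zone is at UTC+04:00.
14:17 UTC + 4h = 18:17 Orkir Zone.

18:17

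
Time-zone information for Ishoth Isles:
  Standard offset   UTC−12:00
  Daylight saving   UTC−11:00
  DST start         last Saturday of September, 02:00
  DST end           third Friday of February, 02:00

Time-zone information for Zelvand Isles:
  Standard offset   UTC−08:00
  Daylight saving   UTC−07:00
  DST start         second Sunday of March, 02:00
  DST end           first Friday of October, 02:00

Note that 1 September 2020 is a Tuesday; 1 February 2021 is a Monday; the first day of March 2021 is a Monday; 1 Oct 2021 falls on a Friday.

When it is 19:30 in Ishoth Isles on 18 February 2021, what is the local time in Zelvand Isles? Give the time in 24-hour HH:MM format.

22:30

1 September 2020 is a Tuesday, so Saturdays fall on 5, 12, 19, 26; the last is September 26.
1 February 2021 is a Monday, so the first Friday is February 5 and the third is February 19.
18 February 2021 falls between 26 September 2020 and 19 February 2021, so daylight saving is in effect and Ishoth Isles is at UTC−11:00.
19:30 Ishoth Isles + 11h = 06:30 UTC (rolling into the next day, 19 February 2021).
1 March 2021 is a Monday, so the first Sunday is March 7 and the second is March 14.
1 October 2021 is a Friday, so the first Friday is October 1.
At the standard offset (UTC−08:00), 06:30 UTC − 8h = 22:30 Zelvand Isles standard time (rolling into the previous day, 18 February 2021).
The standard-time date in Zelvand Isles, 18 February 2021, is outside the daylight-saving period (14 March – 1 October), so Zelvand Isles is on standard time, UTC−08:00.
06:30 UTC − 8h = 22:30 Zelvand Isles (rolling into the previous day, 18 February 2021).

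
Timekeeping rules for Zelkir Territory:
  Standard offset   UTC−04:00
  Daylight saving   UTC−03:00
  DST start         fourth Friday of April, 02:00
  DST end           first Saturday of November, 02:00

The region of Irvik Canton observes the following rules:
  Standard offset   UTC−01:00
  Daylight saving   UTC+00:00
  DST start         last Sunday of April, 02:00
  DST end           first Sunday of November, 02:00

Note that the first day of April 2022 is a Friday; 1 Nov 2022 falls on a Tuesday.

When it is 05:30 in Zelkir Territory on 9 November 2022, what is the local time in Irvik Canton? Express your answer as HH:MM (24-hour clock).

1 April 2022 is a Friday, so the first Friday is April 1 and the fourth is April 22.
1 November 2022 is a Tuesday, so the first Saturday is November 5.
Daylight saving runs 22 April – 5 November; 9 November 2022 is outside that window, so Zelkir Territory is on standard time at UTC−04:00.
05:30 Zelkir Territory + 4h = 09:30 UTC.
1 April 2022 is a Friday, so Sundays fall on 3, 10, 17, 24; the last is April 24.
1 November 2022 is a Tuesday, so the first Sunday is November 6.
At the standard offset (UTC−01:00), 09:30 UTC − 1h = 08:30 Irvik Canton standard time.
The standard-time date in Irvik Canton, 9 November 2022, is outside the daylight-saving period (24 April – 6 November), so Irvik Canton is on standard time, UTC−01:00.
09:30 UTC − 1h = 08:30 Irvik Canton.

08:30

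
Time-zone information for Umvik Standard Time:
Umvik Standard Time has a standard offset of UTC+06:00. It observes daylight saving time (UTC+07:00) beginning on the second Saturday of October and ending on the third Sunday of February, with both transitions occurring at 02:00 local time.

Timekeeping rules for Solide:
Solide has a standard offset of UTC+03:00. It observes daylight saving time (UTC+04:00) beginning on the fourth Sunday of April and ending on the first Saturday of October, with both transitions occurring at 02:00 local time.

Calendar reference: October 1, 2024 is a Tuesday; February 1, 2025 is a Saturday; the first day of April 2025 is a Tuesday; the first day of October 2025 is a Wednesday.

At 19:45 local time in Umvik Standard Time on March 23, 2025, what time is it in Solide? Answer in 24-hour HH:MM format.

16:45

1 October 2024 is a Tuesday, so the first Saturday is October 5 and the second is October 12.
1 February 2025 is a Saturday, so the first Sunday is February 2 and the third is February 16.
March 23, 2025 does not fall between 12 October 2024 and 16 February 2025, so daylight saving is not in effect and Umvik Standard Time is at UTC+06:00.
19:45 Umvik Standard Time − 6h = 13:45 UTC.
1 April 2025 is a Tuesday, so the first Sunday is April 6 and the fourth is April 27.
1 October 2025 is a Wednesday, so the first Saturday is October 4.
At the standard offset (UTC+03:00), 13:45 UTC + 3h = 16:45 Solide standard time.
Daylight saving runs 27 April – 4 October; the standard-time date in Solide, March 23, 2025, is outside that window, so Solide is on standard time at UTC+03:00.
13:45 UTC + 3h = 16:45 Solide.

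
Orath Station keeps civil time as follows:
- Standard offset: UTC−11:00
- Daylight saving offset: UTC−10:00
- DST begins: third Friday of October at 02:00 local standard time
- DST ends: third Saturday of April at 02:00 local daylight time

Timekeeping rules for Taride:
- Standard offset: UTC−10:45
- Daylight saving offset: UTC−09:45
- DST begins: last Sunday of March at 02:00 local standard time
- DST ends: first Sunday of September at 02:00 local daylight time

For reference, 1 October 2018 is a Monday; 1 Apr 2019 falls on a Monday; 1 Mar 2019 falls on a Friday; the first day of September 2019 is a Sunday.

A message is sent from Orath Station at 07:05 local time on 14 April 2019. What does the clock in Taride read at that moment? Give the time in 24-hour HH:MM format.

07:20

1 October 2018 is a Monday, so the first Friday is October 5 and the third is October 19.
1 April 2019 is a Monday, so the first Saturday is April 6 and the third is April 20.
14 April 2019 falls between 19 October 2018 and 20 April 2019, so daylight saving is in effect and Orath Station is at UTC−10:00.
07:05 Orath Station + 10h = 17:05 UTC.
1 March 2019 is a Friday, so Sundays fall on 3, 10, 17, 24, 31; the last is March 31.
1 September 2019 is a Sunday, so the first Sunday is September 1.
At the standard offset (UTC−10:45), 17:05 UTC − 10h45m = 06:20 Taride standard time.
The standard-time date in Taride, 14 April 2019, lies within the daylight-saving period (31 March – 1 September), so Taride is on daylight time, UTC−09:45.
17:05 UTC − 9h45m = 07:20 Taride.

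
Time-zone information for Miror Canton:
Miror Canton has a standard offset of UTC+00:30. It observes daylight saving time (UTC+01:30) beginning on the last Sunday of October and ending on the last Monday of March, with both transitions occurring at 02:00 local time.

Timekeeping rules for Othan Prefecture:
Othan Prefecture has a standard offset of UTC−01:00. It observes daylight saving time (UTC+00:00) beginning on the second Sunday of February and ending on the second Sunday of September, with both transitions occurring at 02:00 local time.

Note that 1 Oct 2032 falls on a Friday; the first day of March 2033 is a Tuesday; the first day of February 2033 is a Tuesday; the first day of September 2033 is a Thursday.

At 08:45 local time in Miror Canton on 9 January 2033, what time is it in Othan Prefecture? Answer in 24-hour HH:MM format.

06:15

1 October 2032 is a Friday, so Sundays fall on 3, 10, 17, 24, 31; the last is October 31.
1 March 2033 is a Tuesday, so Mondays fall on 7, 14, 21, 28; the last is March 28.
9 January 2033 falls between 31 October 2032 and 28 March 2033, so daylight saving is in effect and Miror Canton is at UTC+01:30.
08:45 Miror Canton − 1h30m = 07:15 UTC.
1 February 2033 is a Tuesday, so the first Sunday is February 6 and the second is February 13.
1 September 2033 is a Thursday, so the first Sunday is September 4 and the second is September 11.
At the standard offset (UTC−01:00), 07:15 UTC − 1h = 06:15 Othan Prefecture standard time.
Daylight saving runs 13 February – 11 September; the standard-time date in Othan Prefecture, 9 January 2033, is outside that window, so Othan Prefecture is on standard time at UTC−01:00.
07:15 UTC − 1h = 06:15 Othan Prefecture.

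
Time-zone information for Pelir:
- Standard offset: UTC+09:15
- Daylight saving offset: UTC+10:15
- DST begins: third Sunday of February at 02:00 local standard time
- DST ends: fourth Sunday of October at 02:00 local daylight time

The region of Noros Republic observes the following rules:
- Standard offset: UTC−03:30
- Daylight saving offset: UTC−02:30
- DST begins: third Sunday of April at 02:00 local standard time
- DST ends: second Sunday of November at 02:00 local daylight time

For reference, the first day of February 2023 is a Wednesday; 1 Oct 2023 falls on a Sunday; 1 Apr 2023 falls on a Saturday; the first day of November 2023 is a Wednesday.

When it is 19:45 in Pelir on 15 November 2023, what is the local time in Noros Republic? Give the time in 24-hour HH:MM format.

1 February 2023 is a Wednesday, so the first Sunday is February 5 and the third is February 19.
1 October 2023 is a Sunday, so the first Sunday is October 1 and the fourth is October 22.
15 November 2023 is outside the daylight-saving period (19 February – 22 October), so Pelir is on standard time, UTC+09:15.
19:45 Pelir − 9h15m = 10:30 UTC.
1 April 2023 is a Saturday, so the first Sunday is April 2 and the third is April 16.
1 November 2023 is a Wednesday, so the first Sunday is November 5 and the second is November 12.
At the standard offset (UTC−03:30), 10:30 UTC − 3h30m = 07:00 Noros Republic standard time.
The standard-time date in Noros Republic, 15 November 2023, does not fall between 16 April and 12 November, so daylight saving is not in effect and Noros Republic is at UTC−03:30.
10:30 UTC − 3h30m = 07:00 Noros Republic.

07:00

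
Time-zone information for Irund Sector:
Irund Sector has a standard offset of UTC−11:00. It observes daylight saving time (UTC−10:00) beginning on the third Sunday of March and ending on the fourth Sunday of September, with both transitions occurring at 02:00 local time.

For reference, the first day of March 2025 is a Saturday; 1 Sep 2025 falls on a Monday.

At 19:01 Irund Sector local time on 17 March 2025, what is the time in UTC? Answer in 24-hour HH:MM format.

05:01

1 March 2025 is a Saturday, so the first Sunday is March 2 and the third is March 16.
1 September 2025 is a Monday, so the first Sunday is September 7 and the fourth is September 28.
Daylight saving runs 16 March – 28 September; 17 March 2025 is inside that window, so Irund Sector is at UTC−10:00.
19:01 local + 10h = 05:01 UTC (rolling into the next day, 18 March 2025).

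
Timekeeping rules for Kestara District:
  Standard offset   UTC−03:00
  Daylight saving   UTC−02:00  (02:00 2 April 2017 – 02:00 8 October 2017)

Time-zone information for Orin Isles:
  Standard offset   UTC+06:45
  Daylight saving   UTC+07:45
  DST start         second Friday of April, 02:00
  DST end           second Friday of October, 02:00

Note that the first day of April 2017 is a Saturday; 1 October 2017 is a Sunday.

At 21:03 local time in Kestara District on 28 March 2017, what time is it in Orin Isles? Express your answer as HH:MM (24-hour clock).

28 March 2017 does not fall between 2 April and 8 October, so daylight saving is not in effect and Kestara District is at UTC−03:00.
21:03 Kestara District + 3h = 00:03 UTC (rolling into the next day, 29 March 2017).
1 April 2017 is a Saturday, so the first Friday is April 7 and the second is April 14.
1 October 2017 is a Sunday, so the first Friday is October 6 and the second is October 13.
At the standard offset (UTC+06:45), 00:03 UTC + 6h45m = 06:48 Orin Isles standard time.
The standard-time date in Orin Isles, 29 March 2017, is outside the daylight-saving period (14 April – 13 October), so Orin Isles is on standard time, UTC+06:45.
00:03 UTC + 6h45m = 06:48 Orin Isles.

06:48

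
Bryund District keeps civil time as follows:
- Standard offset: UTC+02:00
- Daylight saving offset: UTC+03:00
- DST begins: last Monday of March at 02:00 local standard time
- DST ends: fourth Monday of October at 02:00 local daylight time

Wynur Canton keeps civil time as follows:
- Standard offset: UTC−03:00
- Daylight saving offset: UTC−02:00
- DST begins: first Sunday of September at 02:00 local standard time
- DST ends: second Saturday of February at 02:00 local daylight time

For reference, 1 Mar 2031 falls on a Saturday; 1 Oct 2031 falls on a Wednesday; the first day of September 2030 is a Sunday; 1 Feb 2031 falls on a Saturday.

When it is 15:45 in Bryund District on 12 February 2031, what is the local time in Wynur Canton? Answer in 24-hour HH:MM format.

10:45

1 March 2031 is a Saturday, so Mondays fall on 3, 10, 17, 24, 31; the last is March 31.
1 October 2031 is a Wednesday, so the first Monday is October 6 and the fourth is October 27.
Daylight saving runs 31 March – 27 October; 12 February 2031 is outside that window, so Bryund District is on standard time at UTC+02:00.
15:45 Bryund District − 2h = 13:45 UTC.
1 September 2030 is a Sunday, so the first Sunday is September 1.
1 February 2031 is a Saturday, so the first Saturday is February 1 and the second is February 8.
At the standard offset (UTC−03:00), 13:45 UTC − 3h = 10:45 Wynur Canton standard time.
The standard-time date in Wynur Canton, 12 February 2031, does not fall between 1 September 2030 and 8 February 2031, so daylight saving is not in effect and Wynur Canton is at UTC−03:00.
13:45 UTC − 3h = 10:45 Wynur Canton.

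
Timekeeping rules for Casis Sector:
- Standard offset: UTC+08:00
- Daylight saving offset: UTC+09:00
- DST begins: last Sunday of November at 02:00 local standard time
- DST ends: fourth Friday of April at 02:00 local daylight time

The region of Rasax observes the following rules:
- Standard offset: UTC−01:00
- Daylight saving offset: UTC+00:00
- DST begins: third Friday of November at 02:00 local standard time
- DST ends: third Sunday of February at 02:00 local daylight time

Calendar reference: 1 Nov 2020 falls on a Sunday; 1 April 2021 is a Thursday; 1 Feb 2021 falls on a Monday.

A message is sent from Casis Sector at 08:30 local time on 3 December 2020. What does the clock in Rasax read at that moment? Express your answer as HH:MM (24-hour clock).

23:30

1 November 2020 is a Sunday, so Sundays fall on 1, 8, 15, 22, 29; the last is November 29.
1 April 2021 is a Thursday, so the first Friday is April 2 and the fourth is April 23.
3 December 2020 lies within the daylight-saving period (29 November 2020 – 23 April 2021), so Casis Sector is on daylight time, UTC+09:00.
08:30 Casis Sector − 9h = 23:30 UTC (rolling into the previous day, 2 December 2020).
1 November 2020 is a Sunday, so the first Friday is November 6 and the third is November 20.
1 February 2021 is a Monday, so the first Sunday is February 7 and the third is February 21.
At the standard offset (UTC−01:00), 23:30 UTC − 1h = 22:30 Rasax standard time.
Daylight saving runs 20 November 2020 – 21 February 2021; the standard-time date in Rasax, 2 December 2020, is inside that window, so Rasax is at UTC+00:00.
23:30 UTC + 0h = 23:30 Rasax.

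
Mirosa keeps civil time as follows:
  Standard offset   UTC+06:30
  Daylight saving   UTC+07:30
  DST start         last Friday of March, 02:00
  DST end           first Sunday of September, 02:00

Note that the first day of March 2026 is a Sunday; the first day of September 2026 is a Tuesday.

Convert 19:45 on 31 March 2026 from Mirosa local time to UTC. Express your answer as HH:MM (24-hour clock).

1 March 2026 is a Sunday, so Fridays fall on 6, 13, 20, 27; the last is March 27.
1 September 2026 is a Tuesday, so the first Sunday is September 6.
31 March 2026 falls between 27 March and 6 September, so daylight saving is in effect and Mirosa is at UTC+07:30.
19:45 local − 7h30m = 12:15 UTC.

12:15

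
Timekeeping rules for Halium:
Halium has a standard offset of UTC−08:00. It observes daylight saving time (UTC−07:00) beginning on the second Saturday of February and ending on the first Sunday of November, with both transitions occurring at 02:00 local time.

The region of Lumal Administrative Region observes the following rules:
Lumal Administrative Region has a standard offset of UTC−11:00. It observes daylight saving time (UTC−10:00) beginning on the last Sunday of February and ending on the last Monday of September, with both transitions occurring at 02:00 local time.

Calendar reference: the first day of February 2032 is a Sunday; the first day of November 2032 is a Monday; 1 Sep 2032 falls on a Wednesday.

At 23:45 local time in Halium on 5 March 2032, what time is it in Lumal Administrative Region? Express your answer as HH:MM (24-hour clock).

20:45

1 February 2032 is a Sunday, so the first Saturday is February 7 and the second is February 14.
1 November 2032 is a Monday, so the first Sunday is November 7.
5 March 2032 lies within the daylight-saving period (14 February – 7 November), so Halium is on daylight time, UTC−07:00.
23:45 Halium + 7h = 06:45 UTC (rolling into the next day, 6 March 2032).
1 February 2032 is a Sunday, so Sundays fall on 1, 8, 15, 22, 29; the last is February 29.
1 September 2032 is a Wednesday, so Mondays fall on 6, 13, 20, 27; the last is September 27.
At the standard offset (UTC−11:00), 06:45 UTC − 11h = 19:45 Lumal Administrative Region standard time (rolling into the previous day, 5 March 2032).
The standard-time date in Lumal Administrative Region, 5 March 2032, falls between 29 February and 27 September, so daylight saving is in effect and Lumal Administrative Region is at UTC−10:00.
06:45 UTC − 10h = 20:45 Lumal Administrative Region (rolling into the previous day, 5 March 2032).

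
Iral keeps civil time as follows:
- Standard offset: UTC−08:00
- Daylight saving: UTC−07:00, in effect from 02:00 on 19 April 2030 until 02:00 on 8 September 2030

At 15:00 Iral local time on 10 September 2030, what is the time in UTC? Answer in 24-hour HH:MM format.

23:00

10 September 2030 does not fall between 19 April and 8 September, so daylight saving is not in effect and Iral is at UTC−08:00.
15:00 local + 8h = 23:00 UTC.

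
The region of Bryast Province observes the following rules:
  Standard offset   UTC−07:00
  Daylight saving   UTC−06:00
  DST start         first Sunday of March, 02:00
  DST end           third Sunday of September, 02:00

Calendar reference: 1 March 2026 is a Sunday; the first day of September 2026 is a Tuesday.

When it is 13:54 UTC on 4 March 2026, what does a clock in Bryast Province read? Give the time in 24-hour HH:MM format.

07:54

1 March 2026 is a Sunday, so the first Sunday is March 1.
1 September 2026 is a Tuesday, so the first Sunday is September 6 and the third is September 20.
At the standard offset (UTC−07:00), 13:54 UTC − 7h = 06:54 Bryast Province standard time.
The standard-time date in Bryast Province, 4 March 2026, falls between 1 March and 20 September, so daylight saving is in effect and Bryast Province is at UTC−06:00.
13:54 UTC − 6h = 07:54 local.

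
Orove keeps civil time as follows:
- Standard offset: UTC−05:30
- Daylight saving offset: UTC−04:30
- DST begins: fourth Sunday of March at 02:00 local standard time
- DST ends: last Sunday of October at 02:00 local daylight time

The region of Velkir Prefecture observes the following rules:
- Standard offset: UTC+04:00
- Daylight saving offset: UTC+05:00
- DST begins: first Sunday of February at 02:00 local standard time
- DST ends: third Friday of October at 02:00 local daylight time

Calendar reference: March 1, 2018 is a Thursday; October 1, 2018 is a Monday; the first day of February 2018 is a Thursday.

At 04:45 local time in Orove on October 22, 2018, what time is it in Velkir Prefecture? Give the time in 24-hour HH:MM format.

13:15

1 March 2018 is a Thursday, so the first Sunday is March 4 and the fourth is March 25.
1 October 2018 is a Monday, so Sundays fall on 7, 14, 21, 28; the last is October 28.
October 22, 2018 lies within the daylight-saving period (25 March – 28 October), so Orove is on daylight time, UTC−04:30.
04:45 Orove + 4h30m = 09:15 UTC.
1 February 2018 is a Thursday, so the first Sunday is February 4.
1 October 2018 is a Monday, so the first Friday is October 5 and the third is October 19.
At the standard offset (UTC+04:00), 09:15 UTC + 4h = 13:15 Velkir Prefecture standard time.
The standard-time date in Velkir Prefecture, October 22, 2018, does not fall between 4 February and 19 October, so daylight saving is not in effect and Velkir Prefecture is at UTC+04:00.
09:15 UTC + 4h = 13:15 Velkir Prefecture.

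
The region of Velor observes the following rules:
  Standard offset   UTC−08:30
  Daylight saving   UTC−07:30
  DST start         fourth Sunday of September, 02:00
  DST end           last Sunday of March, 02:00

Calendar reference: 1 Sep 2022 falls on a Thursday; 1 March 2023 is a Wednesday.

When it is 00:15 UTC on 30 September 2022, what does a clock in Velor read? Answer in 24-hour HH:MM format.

1 September 2022 is a Thursday, so the first Sunday is September 4 and the fourth is September 25.
1 March 2023 is a Wednesday, so Sundays fall on 5, 12, 19, 26; the last is March 26.
At the standard offset (UTC−08:30), 00:15 UTC − 8h30m = 15:45 Velor standard time (rolling into the previous day, 29 September 2022).
The standard-time date in Velor, 29 September 2022, lies within the daylight-saving period (25 September 2022 – 26 March 2023), so Velor is on daylight time, UTC−07:30.
00:15 UTC − 7h30m = 16:45 local (rolling into the previous day, 29 September 2022).

16:45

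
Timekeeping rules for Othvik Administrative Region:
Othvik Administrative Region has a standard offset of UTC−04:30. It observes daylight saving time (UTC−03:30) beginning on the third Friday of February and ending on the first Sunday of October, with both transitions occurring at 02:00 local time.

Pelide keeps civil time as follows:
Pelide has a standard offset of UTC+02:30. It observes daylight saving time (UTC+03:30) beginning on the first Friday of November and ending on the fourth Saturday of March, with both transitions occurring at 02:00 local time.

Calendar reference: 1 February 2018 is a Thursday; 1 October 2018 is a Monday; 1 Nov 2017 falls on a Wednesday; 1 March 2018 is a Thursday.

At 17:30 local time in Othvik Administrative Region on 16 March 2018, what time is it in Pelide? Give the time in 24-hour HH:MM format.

00:30

1 February 2018 is a Thursday, so the first Friday is February 2 and the third is February 16.
1 October 2018 is a Monday, so the first Sunday is October 7.
16 March 2018 falls between 16 February and 7 October, so daylight saving is in effect and Othvik Administrative Region is at UTC−03:30.
17:30 Othvik Administrative Region + 3h30m = 21:00 UTC.
1 November 2017 is a Wednesday, so the first Friday is November 3.
1 March 2018 is a Thursday, so the first Saturday is March 3 and the fourth is March 24.
At the standard offset (UTC+02:30), 21:00 UTC + 2h30m = 23:30 Pelide standard time.
The standard-time date in Pelide, 16 March 2018, lies within the daylight-saving period (3 November 2017 – 24 March 2018), so Pelide is on daylight time, UTC+03:30.
21:00 UTC + 3h30m = 00:30 Pelide (rolling into the next day, 17 March 2018).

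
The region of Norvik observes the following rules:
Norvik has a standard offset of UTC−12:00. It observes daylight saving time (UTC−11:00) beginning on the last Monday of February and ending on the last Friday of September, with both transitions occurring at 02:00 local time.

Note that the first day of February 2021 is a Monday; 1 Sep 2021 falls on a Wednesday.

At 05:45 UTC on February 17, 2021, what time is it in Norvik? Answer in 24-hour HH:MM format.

17:45

1 February 2021 is a Monday, so Mondays fall on 1, 8, 15, 22; the last is February 22.
1 September 2021 is a Wednesday, so Fridays fall on 3, 10, 17, 24; the last is September 24.
At the standard offset (UTC−12:00), 05:45 UTC − 12h = 17:45 Norvik standard time (rolling into the previous day, 16 February 2021).
Daylight saving runs 22 February – 24 September; the standard-time date in Norvik, February 16, 2021, is outside that window, so Norvik is on standard time at UTC−12:00.
05:45 UTC − 12h = 17:45 local (rolling into the previous day, 16 February 2021).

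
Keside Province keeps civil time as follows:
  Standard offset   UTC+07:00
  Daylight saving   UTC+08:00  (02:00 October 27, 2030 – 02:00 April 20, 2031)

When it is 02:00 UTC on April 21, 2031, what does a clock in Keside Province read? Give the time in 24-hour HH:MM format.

At the standard offset (UTC+07:00), 02:00 UTC + 7h = 09:00 Keside Province standard time.
The standard-time date in Keside Province, April 21, 2031, does not fall between 27 October 2030 and 20 April 2031, so daylight saving is not in effect and Keside Province is at UTC+07:00.
02:00 UTC + 7h = 09:00 local.

09:00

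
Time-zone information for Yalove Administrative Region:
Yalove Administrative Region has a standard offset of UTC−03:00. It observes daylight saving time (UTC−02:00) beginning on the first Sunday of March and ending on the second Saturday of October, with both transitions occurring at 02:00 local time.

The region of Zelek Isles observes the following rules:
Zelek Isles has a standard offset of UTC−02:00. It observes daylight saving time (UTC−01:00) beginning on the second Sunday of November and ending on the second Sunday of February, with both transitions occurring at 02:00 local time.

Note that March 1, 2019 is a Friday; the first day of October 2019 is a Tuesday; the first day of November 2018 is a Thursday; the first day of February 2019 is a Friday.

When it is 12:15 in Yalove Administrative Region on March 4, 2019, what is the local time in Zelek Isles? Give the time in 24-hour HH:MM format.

1 March 2019 is a Friday, so the first Sunday is March 3.
1 October 2019 is a Tuesday, so the first Saturday is October 5 and the second is October 12.
March 4, 2019 falls between 3 March and 12 October, so daylight saving is in effect and Yalove Administrative Region is at UTC−02:00.
12:15 Yalove Administrative Region + 2h = 14:15 UTC.
1 November 2018 is a Thursday, so the first Sunday is November 4 and the second is November 11.
1 February 2019 is a Friday, so the first Sunday is February 3 and the second is February 10.
At the standard offset (UTC−02:00), 14:15 UTC − 2h = 12:15 Zelek Isles standard time.
Daylight saving runs 11 November 2018 – 10 February 2019; the standard-time date in Zelek Isles, March 4, 2019, is outside that window, so Zelek Isles is on standard time at UTC−02:00.
14:15 UTC − 2h = 12:15 Zelek Isles.

12:15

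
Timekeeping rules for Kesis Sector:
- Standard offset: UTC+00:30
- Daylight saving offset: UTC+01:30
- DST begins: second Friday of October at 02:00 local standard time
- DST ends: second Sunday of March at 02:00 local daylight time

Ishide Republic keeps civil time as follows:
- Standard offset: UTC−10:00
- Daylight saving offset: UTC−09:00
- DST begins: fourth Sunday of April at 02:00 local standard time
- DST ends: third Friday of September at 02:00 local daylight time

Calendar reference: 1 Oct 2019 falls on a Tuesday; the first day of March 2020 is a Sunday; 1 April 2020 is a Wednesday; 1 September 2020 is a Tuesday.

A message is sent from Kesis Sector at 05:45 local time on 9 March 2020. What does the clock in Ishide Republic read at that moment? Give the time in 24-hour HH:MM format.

1 October 2019 is a Tuesday, so the first Friday is October 4 and the second is October 11.
1 March 2020 is a Sunday, so the first Sunday is March 1 and the second is March 8.
9 March 2020 does not fall between 11 October 2019 and 8 March 2020, so daylight saving is not in effect and Kesis Sector is at UTC+00:30.
05:45 Kesis Sector − 0h30m = 05:15 UTC.
1 April 2020 is a Wednesday, so the first Sunday is April 5 and the fourth is April 26.
1 September 2020 is a Tuesday, so the first Friday is September 4 and the third is September 18.
At the standard offset (UTC−10:00), 05:15 UTC − 10h = 19:15 Ishide Republic standard time (rolling into the previous day, 8 March 2020).
The standard-time date in Ishide Republic, 8 March 2020, is outside the daylight-saving period (26 April – 18 September), so Ishide Republic is on standard time, UTC−10:00.
05:15 UTC − 10h = 19:15 Ishide Republic (rolling into the previous day, 8 March 2020).

19:15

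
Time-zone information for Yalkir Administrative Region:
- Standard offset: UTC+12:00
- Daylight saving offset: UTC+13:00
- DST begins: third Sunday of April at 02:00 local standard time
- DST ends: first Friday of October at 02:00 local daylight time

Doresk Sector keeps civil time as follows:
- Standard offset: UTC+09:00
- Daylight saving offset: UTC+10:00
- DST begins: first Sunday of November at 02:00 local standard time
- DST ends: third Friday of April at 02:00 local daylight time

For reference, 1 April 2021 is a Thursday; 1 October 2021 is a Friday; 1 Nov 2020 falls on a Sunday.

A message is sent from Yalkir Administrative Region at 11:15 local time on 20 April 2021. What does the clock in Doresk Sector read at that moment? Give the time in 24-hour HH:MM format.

07:15

1 April 2021 is a Thursday, so the first Sunday is April 4 and the third is April 18.
1 October 2021 is a Friday, so the first Friday is October 1.
20 April 2021 lies within the daylight-saving period (18 April – 1 October), so Yalkir Administrative Region is on daylight time, UTC+13:00.
11:15 Yalkir Administrative Region − 13h = 22:15 UTC (rolling into the previous day, 19 April 2021).
1 November 2020 is a Sunday, so the first Sunday is November 1.
1 April 2021 is a Thursday, so the first Friday is April 2 and the third is April 16.
At the standard offset (UTC+09:00), 22:15 UTC + 9h = 07:15 Doresk Sector standard time (rolling into the next day, 20 April 2021).
The standard-time date in Doresk Sector, 20 April 2021, does not fall between 1 November 2020 and 16 April 2021, so daylight saving is not in effect and Doresk Sector is at UTC+09:00.
22:15 UTC + 9h = 07:15 Doresk Sector (rolling into the next day, 20 April 2021).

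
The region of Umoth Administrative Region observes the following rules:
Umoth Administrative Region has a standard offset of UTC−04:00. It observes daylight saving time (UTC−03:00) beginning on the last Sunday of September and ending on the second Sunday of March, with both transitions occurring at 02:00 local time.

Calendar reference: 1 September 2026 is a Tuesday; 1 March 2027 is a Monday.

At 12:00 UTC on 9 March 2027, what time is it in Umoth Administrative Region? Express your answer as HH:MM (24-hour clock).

09:00

1 September 2026 is a Tuesday, so Sundays fall on 6, 13, 20, 27; the last is September 27.
1 March 2027 is a Monday, so the first Sunday is March 7 and the second is March 14.
At the standard offset (UTC−04:00), 12:00 UTC − 4h = 08:00 Umoth Administrative Region standard time.
Daylight saving runs 27 September 2026 – 14 March 2027; the standard-time date in Umoth Administrative Region, 9 March 2027, is inside that window, so Umoth Administrative Region is at UTC−03:00.
12:00 UTC − 3h = 09:00 local.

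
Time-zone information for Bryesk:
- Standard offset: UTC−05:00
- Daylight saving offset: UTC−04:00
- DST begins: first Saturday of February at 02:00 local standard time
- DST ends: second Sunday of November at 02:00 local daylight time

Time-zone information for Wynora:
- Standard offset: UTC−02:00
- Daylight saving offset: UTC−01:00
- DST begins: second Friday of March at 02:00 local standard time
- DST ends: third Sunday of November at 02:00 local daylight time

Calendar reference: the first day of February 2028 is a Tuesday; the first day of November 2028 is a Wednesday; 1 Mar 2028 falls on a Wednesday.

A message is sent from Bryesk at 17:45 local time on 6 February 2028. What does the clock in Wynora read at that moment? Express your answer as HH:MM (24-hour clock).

19:45

1 February 2028 is a Tuesday, so the first Saturday is February 5.
1 November 2028 is a Wednesday, so the first Sunday is November 5 and the second is November 12.
6 February 2028 falls between 5 February and 12 November, so daylight saving is in effect and Bryesk is at UTC−04:00.
17:45 Bryesk + 4h = 21:45 UTC.
1 March 2028 is a Wednesday, so the first Friday is March 3 and the second is March 10.
1 November 2028 is a Wednesday, so the first Sunday is November 5 and the third is November 19.
At the standard offset (UTC−02:00), 21:45 UTC − 2h = 19:45 Wynora standard time.
The standard-time date in Wynora, 6 February 2028, does not fall between 10 March and 19 November, so daylight saving is not in effect and Wynora is at UTC−02:00.
21:45 UTC − 2h = 19:45 Wynora.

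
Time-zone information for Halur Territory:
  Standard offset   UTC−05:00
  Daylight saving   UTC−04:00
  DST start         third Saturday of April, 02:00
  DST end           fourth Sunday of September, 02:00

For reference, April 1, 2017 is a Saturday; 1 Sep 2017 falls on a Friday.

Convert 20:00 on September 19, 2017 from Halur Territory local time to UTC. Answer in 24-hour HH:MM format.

1 April 2017 is a Saturday, so the first Saturday is April 1 and the third is April 15.
1 September 2017 is a Friday, so the first Sunday is September 3 and the fourth is September 24.
Daylight saving runs 15 April – 24 September; September 19, 2017 is inside that window, so Halur Territory is at UTC−04:00.
20:00 local + 4h = 00:00 UTC (rolling into the next day, 20 September 2017).

00:00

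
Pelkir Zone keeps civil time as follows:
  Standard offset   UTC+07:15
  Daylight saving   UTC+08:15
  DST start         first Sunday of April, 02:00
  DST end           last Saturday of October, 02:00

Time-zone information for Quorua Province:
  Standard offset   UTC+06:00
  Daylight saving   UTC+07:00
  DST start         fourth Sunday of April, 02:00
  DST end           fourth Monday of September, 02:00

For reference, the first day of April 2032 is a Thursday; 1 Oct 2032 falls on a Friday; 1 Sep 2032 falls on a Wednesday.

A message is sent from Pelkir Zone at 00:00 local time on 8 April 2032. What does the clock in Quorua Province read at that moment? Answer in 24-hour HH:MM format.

21:45

1 April 2032 is a Thursday, so the first Sunday is April 4.
1 October 2032 is a Friday, so Saturdays fall on 2, 9, 16, 23, 30; the last is October 30.
8 April 2032 lies within the daylight-saving period (4 April – 30 October), so Pelkir Zone is on daylight time, UTC+08:15.
00:00 Pelkir Zone − 8h15m = 15:45 UTC (rolling into the previous day, 7 April 2032).
1 April 2032 is a Thursday, so the first Sunday is April 4 and the fourth is April 25.
1 September 2032 is a Wednesday, so the first Monday is September 6 and the fourth is September 27.
At the standard offset (UTC+06:00), 15:45 UTC + 6h = 21:45 Quorua Province standard time.
The standard-time date in Quorua Province, 7 April 2032, is outside the daylight-saving period (25 April – 27 September), so Quorua Province is on standard time, UTC+06:00.
15:45 UTC + 6h = 21:45 Quorua Province.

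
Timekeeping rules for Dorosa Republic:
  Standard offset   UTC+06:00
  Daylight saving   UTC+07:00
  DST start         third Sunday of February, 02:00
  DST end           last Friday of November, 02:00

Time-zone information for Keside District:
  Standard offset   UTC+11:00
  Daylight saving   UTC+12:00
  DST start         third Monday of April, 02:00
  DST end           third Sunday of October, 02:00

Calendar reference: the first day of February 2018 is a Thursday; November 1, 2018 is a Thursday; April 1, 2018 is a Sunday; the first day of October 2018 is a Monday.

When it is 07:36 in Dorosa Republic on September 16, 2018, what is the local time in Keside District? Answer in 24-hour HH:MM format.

12:36

1 February 2018 is a Thursday, so the first Sunday is February 4 and the third is February 18.
1 November 2018 is a Thursday, so Fridays fall on 2, 9, 16, 23, 30; the last is November 30.
September 16, 2018 falls between 18 February and 30 November, so daylight saving is in effect and Dorosa Republic is at UTC+07:00.
07:36 Dorosa Republic − 7h = 00:36 UTC.
1 April 2018 is a Sunday, so the first Monday is April 2 and the third is April 16.
1 October 2018 is a Monday, so the first Sunday is October 7 and the third is October 21.
At the standard offset (UTC+11:00), 00:36 UTC + 11h = 11:36 Keside District standard time.
The standard-time date in Keside District, September 16, 2018, lies within the daylight-saving period (16 April – 21 October), so Keside District is on daylight time, UTC+12:00.
00:36 UTC + 12h = 12:36 Keside District.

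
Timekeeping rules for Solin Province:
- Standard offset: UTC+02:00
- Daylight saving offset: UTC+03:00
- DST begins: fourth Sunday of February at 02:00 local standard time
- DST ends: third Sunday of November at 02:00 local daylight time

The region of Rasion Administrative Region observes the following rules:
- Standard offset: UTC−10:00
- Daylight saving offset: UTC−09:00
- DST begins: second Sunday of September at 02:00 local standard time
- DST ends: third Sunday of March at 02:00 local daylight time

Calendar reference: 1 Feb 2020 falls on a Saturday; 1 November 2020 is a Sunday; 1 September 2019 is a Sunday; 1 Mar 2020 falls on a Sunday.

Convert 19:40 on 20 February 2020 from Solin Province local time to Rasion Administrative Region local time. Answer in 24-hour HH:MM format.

1 February 2020 is a Saturday, so the first Sunday is February 2 and the fourth is February 23.
1 November 2020 is a Sunday, so the first Sunday is November 1 and the third is November 15.
20 February 2020 is outside the daylight-saving period (23 February – 15 November), so Solin Province is on standard time, UTC+02:00.
19:40 Solin Province − 2h = 17:40 UTC.
1 September 2019 is a Sunday, so the first Sunday is September 1 and the second is September 8.
1 March 2020 is a Sunday, so the first Sunday is March 1 and the third is March 15.
At the standard offset (UTC−10:00), 17:40 UTC − 10h = 07:40 Rasion Administrative Region standard time.
The standard-time date in Rasion Administrative Region, 20 February 2020, lies within the daylight-saving period (8 September 2019 – 15 March 2020), so Rasion Administrative Region is on daylight time, UTC−09:00.
17:40 UTC − 9h = 08:40 Rasion Administrative Region.

08:40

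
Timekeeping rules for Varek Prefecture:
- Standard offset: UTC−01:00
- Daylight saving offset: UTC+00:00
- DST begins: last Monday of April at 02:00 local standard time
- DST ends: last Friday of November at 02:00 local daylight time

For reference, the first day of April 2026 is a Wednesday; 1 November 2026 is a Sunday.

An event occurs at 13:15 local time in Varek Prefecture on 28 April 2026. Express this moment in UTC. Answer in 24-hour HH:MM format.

1 April 2026 is a Wednesday, so Mondays fall on 6, 13, 20, 27; the last is April 27.
1 November 2026 is a Sunday, so Fridays fall on 6, 13, 20, 27; the last is November 27.
Daylight saving runs 27 April – 27 November; 28 April 2026 is inside that window, so Varek Prefecture is at UTC+00:00.
13:15 local − 0h = 13:15 UTC.

13:15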